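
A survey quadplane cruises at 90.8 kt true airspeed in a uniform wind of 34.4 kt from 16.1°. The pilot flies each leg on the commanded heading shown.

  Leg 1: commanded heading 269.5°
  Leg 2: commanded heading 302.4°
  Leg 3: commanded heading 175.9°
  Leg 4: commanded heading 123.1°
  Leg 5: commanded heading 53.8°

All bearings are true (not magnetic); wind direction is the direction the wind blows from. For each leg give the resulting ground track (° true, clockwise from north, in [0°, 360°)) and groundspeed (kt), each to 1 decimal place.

Leg 1: heading 269.5°; drift -18.1° → track 251.4°, groundspeed 105.9 kt
Leg 2: heading 302.4°; drift -22.1° → track 280.3°, groundspeed 87.6 kt
Leg 3: heading 175.9°; drift +5.5° → track 181.4°, groundspeed 123.7 kt
Leg 4: heading 123.1°; drift +18.1° → track 141.2°, groundspeed 106.1 kt
Leg 5: heading 53.8°; drift +18.3° → track 72.1°, groundspeed 67.0 kt

Leg 1: track=251.4°, groundspeed=105.9 kt
Leg 2: track=280.3°, groundspeed=87.6 kt
Leg 3: track=181.4°, groundspeed=123.7 kt
Leg 4: track=141.2°, groundspeed=106.1 kt
Leg 5: track=72.1°, groundspeed=67.0 kt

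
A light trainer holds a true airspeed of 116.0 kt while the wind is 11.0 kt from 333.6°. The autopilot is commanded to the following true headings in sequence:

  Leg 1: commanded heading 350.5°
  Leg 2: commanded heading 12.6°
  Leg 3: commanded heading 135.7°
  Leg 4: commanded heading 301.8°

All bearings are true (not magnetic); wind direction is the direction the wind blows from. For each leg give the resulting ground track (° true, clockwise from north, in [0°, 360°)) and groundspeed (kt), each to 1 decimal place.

Leg 1: track=352.2°, groundspeed=105.5 kt
Leg 2: track=16.3°, groundspeed=107.7 kt
Leg 3: track=137.2°, groundspeed=126.5 kt
Leg 4: track=298.7°, groundspeed=106.8 kt

Leg 1: heading 350.5°; drift +1.7° → track 352.2°, groundspeed 105.5 kt
Leg 2: heading 12.6°; drift +3.7° → track 16.3°, groundspeed 107.7 kt
Leg 3: heading 135.7°; drift +1.5° → track 137.2°, groundspeed 126.5 kt
Leg 4: heading 301.8°; drift -3.1° → track 298.7°, groundspeed 106.8 kt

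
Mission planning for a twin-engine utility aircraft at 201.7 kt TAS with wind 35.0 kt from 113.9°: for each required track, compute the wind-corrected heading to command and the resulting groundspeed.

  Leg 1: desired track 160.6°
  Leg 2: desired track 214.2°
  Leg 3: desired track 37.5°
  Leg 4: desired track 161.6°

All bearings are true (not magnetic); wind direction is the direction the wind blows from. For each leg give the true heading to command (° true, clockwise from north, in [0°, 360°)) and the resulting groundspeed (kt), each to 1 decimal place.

Leg 1: desired track 160.6°; wind correction -7.3° → command heading 153.3°, groundspeed 176.1 kt
Leg 2: desired track 214.2°; wind correction -9.8° → command heading 204.4°, groundspeed 205.0 kt
Leg 3: desired track 37.5°; wind correction +9.7° → command heading 47.2°, groundspeed 190.6 kt
Leg 4: desired track 161.6°; wind correction -7.4° → command heading 154.2°, groundspeed 176.5 kt

Leg 1: heading=153.3°, groundspeed=176.1 kt
Leg 2: heading=204.4°, groundspeed=205.0 kt
Leg 3: heading=47.2°, groundspeed=190.6 kt
Leg 4: heading=154.2°, groundspeed=176.5 kt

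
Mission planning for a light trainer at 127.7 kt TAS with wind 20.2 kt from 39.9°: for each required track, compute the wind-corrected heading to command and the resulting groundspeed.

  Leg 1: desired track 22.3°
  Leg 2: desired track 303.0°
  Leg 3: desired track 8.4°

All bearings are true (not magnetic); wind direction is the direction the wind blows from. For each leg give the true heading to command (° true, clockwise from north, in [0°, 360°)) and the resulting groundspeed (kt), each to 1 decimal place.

Leg 1: desired track 22.3°; wind correction +2.7° → command heading 25.0°, groundspeed 108.3 kt
Leg 2: desired track 303.0°; wind correction +9.0° → command heading 312.0°, groundspeed 128.5 kt
Leg 3: desired track 8.4°; wind correction +4.7° → command heading 13.1°, groundspeed 110.0 kt

Leg 1: heading=25.0°, groundspeed=108.3 kt
Leg 2: heading=312.0°, groundspeed=128.5 kt
Leg 3: heading=13.1°, groundspeed=110.0 kt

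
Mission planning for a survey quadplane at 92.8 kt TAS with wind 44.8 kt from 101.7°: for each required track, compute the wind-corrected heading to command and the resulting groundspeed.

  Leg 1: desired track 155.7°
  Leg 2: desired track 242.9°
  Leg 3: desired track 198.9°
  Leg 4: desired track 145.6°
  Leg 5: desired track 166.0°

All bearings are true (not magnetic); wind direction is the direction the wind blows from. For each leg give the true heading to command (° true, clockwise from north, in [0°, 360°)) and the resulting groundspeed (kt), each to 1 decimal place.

Leg 1: desired track 155.7°; wind correction -23.0° → command heading 132.7°, groundspeed 59.1 kt
Leg 2: desired track 242.9°; wind correction -17.6° → command heading 225.3°, groundspeed 123.4 kt
Leg 3: desired track 198.9°; wind correction -28.6° → command heading 170.3°, groundspeed 87.1 kt
Leg 4: desired track 145.6°; wind correction -19.6° → command heading 126.0°, groundspeed 55.2 kt
Leg 5: desired track 166.0°; wind correction -25.8° → command heading 140.2°, groundspeed 64.1 kt

Leg 1: heading=132.7°, groundspeed=59.1 kt
Leg 2: heading=225.3°, groundspeed=123.4 kt
Leg 3: heading=170.3°, groundspeed=87.1 kt
Leg 4: heading=126.0°, groundspeed=55.2 kt
Leg 5: heading=140.2°, groundspeed=64.1 kt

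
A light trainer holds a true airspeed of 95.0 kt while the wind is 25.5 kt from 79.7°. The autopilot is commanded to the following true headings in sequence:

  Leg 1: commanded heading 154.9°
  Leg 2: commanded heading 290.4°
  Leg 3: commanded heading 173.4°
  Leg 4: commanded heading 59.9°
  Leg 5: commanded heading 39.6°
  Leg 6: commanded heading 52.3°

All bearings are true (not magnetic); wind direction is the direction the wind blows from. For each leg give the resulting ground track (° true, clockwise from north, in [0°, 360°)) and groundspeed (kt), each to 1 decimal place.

Leg 1: track=170.5°, groundspeed=91.9 kt
Leg 2: track=284.0°, groundspeed=117.6 kt
Leg 3: track=188.2°, groundspeed=99.9 kt
Leg 4: track=53.0°, groundspeed=71.5 kt
Leg 5: track=27.3°, groundspeed=77.3 kt
Leg 6: track=43.1°, groundspeed=73.3 kt

Leg 1: heading 154.9°; drift +15.6° → track 170.5°, groundspeed 91.9 kt
Leg 2: heading 290.4°; drift -6.4° → track 284.0°, groundspeed 117.6 kt
Leg 3: heading 173.4°; drift +14.8° → track 188.2°, groundspeed 99.9 kt
Leg 4: heading 59.9°; drift -6.9° → track 53.0°, groundspeed 71.5 kt
Leg 5: heading 39.6°; drift -12.3° → track 27.3°, groundspeed 77.3 kt
Leg 6: heading 52.3°; drift -9.2° → track 43.1°, groundspeed 73.3 kt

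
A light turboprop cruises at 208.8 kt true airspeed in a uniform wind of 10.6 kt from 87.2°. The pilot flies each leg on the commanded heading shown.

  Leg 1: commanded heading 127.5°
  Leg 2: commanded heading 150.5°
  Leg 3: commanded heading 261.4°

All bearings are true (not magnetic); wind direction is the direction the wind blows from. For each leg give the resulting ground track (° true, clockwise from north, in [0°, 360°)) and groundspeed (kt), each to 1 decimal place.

Leg 1: track=129.5°, groundspeed=200.8 kt
Leg 2: track=153.2°, groundspeed=204.3 kt
Leg 3: track=261.7°, groundspeed=219.3 kt

Leg 1: heading 127.5°; drift +2.0° → track 129.5°, groundspeed 200.8 kt
Leg 2: heading 150.5°; drift +2.7° → track 153.2°, groundspeed 204.3 kt
Leg 3: heading 261.4°; drift +0.3° → track 261.7°, groundspeed 219.3 kt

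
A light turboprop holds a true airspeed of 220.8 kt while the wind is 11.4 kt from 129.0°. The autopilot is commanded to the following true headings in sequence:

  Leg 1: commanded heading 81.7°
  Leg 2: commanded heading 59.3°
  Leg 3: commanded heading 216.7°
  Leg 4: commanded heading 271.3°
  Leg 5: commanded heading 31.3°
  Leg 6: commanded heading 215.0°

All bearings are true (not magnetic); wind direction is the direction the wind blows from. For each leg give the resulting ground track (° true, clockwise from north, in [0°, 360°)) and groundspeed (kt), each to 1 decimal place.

Leg 1: track=79.4°, groundspeed=213.2 kt
Leg 2: track=56.5°, groundspeed=217.1 kt
Leg 3: track=219.7°, groundspeed=220.6 kt
Leg 4: track=273.0°, groundspeed=229.9 kt
Leg 5: track=28.4°, groundspeed=222.6 kt
Leg 6: track=218.0°, groundspeed=220.3 kt

Leg 1: heading 81.7°; drift -2.3° → track 79.4°, groundspeed 213.2 kt
Leg 2: heading 59.3°; drift -2.8° → track 56.5°, groundspeed 217.1 kt
Leg 3: heading 216.7°; drift +3.0° → track 219.7°, groundspeed 220.6 kt
Leg 4: heading 271.3°; drift +1.7° → track 273.0°, groundspeed 229.9 kt
Leg 5: heading 31.3°; drift -2.9° → track 28.4°, groundspeed 222.6 kt
Leg 6: heading 215.0°; drift +3.0° → track 218.0°, groundspeed 220.3 kt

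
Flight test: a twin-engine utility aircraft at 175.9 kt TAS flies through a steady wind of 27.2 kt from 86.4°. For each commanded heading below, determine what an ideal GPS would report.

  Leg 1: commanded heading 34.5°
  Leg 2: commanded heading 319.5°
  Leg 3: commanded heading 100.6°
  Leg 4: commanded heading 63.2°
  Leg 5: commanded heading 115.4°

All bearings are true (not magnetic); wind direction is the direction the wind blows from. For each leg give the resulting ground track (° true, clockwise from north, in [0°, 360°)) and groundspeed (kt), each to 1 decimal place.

Leg 1: track=26.8°, groundspeed=160.5 kt
Leg 2: track=313.0°, groundspeed=193.5 kt
Leg 3: track=103.2°, groundspeed=149.7 kt
Leg 4: track=59.1°, groundspeed=151.3 kt
Leg 5: track=120.4°, groundspeed=152.7 kt

Leg 1: heading 34.5°; drift -7.7° → track 26.8°, groundspeed 160.5 kt
Leg 2: heading 319.5°; drift -6.5° → track 313.0°, groundspeed 193.5 kt
Leg 3: heading 100.6°; drift +2.6° → track 103.2°, groundspeed 149.7 kt
Leg 4: heading 63.2°; drift -4.1° → track 59.1°, groundspeed 151.3 kt
Leg 5: heading 115.4°; drift +5.0° → track 120.4°, groundspeed 152.7 kt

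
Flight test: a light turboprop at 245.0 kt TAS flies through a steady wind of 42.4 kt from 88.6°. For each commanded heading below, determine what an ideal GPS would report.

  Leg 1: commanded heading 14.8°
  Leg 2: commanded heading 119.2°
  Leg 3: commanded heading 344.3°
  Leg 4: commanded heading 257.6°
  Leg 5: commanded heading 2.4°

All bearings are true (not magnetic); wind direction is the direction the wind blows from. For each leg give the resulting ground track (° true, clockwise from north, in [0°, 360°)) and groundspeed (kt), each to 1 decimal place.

Leg 1: track=4.9°, groundspeed=236.7 kt
Leg 2: track=125.1°, groundspeed=209.6 kt
Leg 3: track=335.2°, groundspeed=258.8 kt
Leg 4: track=259.2°, groundspeed=286.7 kt
Leg 5: track=352.5°, groundspeed=245.9 kt

Leg 1: heading 14.8°; drift -9.9° → track 4.9°, groundspeed 236.7 kt
Leg 2: heading 119.2°; drift +5.9° → track 125.1°, groundspeed 209.6 kt
Leg 3: heading 344.3°; drift -9.1° → track 335.2°, groundspeed 258.8 kt
Leg 4: heading 257.6°; drift +1.6° → track 259.2°, groundspeed 286.7 kt
Leg 5: heading 2.4°; drift -9.9° → track 352.5°, groundspeed 245.9 kt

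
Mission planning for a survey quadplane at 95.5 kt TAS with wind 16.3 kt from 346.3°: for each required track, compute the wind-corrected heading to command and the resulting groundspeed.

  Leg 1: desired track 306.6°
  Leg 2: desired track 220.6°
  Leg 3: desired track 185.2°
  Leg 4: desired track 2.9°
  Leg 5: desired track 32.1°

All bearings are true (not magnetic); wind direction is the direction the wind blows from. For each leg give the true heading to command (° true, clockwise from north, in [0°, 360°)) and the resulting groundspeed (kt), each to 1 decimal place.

Leg 1: desired track 306.6°; wind correction +6.3° → command heading 312.9°, groundspeed 82.4 kt
Leg 2: desired track 220.6°; wind correction +8.0° → command heading 228.6°, groundspeed 104.1 kt
Leg 3: desired track 185.2°; wind correction +3.2° → command heading 188.4°, groundspeed 110.8 kt
Leg 4: desired track 2.9°; wind correction -2.8° → command heading 0.1°, groundspeed 79.8 kt
Leg 5: desired track 32.1°; wind correction -7.0° → command heading 25.1°, groundspeed 83.4 kt

Leg 1: heading=312.9°, groundspeed=82.4 kt
Leg 2: heading=228.6°, groundspeed=104.1 kt
Leg 3: heading=188.4°, groundspeed=110.8 kt
Leg 4: heading=0.1°, groundspeed=79.8 kt
Leg 5: heading=25.1°, groundspeed=83.4 kt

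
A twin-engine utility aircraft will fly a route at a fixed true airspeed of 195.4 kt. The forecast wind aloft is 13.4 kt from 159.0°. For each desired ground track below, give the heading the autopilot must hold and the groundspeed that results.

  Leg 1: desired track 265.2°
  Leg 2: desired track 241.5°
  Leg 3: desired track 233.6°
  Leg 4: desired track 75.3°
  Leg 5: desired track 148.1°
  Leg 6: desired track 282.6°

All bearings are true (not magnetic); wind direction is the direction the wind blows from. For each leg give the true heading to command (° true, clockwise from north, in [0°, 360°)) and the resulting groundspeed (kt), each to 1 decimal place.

Leg 1: heading=261.4°, groundspeed=198.7 kt
Leg 2: heading=237.6°, groundspeed=193.2 kt
Leg 3: heading=229.8°, groundspeed=191.4 kt
Leg 4: heading=79.2°, groundspeed=193.5 kt
Leg 5: heading=148.8°, groundspeed=182.2 kt
Leg 6: heading=279.3°, groundspeed=202.5 kt

Leg 1: desired track 265.2°; wind correction -3.8° → command heading 261.4°, groundspeed 198.7 kt
Leg 2: desired track 241.5°; wind correction -3.9° → command heading 237.6°, groundspeed 193.2 kt
Leg 3: desired track 233.6°; wind correction -3.8° → command heading 229.8°, groundspeed 191.4 kt
Leg 4: desired track 75.3°; wind correction +3.9° → command heading 79.2°, groundspeed 193.5 kt
Leg 5: desired track 148.1°; wind correction +0.7° → command heading 148.8°, groundspeed 182.2 kt
Leg 6: desired track 282.6°; wind correction -3.3° → command heading 279.3°, groundspeed 202.5 kt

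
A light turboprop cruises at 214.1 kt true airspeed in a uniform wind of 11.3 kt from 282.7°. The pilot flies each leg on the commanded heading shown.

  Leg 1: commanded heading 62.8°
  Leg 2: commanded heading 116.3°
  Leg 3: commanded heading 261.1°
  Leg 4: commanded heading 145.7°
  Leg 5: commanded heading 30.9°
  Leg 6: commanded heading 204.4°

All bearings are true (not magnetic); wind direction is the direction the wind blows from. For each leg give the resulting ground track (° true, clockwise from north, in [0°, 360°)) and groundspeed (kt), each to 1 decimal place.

Leg 1: heading 62.8°; drift +1.9° → track 64.7°, groundspeed 222.9 kt
Leg 2: heading 116.3°; drift -0.7° → track 115.6°, groundspeed 225.1 kt
Leg 3: heading 261.1°; drift -1.2° → track 259.9°, groundspeed 203.6 kt
Leg 4: heading 145.7°; drift -2.0° → track 143.7°, groundspeed 222.5 kt
Leg 5: heading 30.9°; drift +2.8° → track 33.7°, groundspeed 217.9 kt
Leg 6: heading 204.4°; drift -3.0° → track 201.4°, groundspeed 212.1 kt

Leg 1: track=64.7°, groundspeed=222.9 kt
Leg 2: track=115.6°, groundspeed=225.1 kt
Leg 3: track=259.9°, groundspeed=203.6 kt
Leg 4: track=143.7°, groundspeed=222.5 kt
Leg 5: track=33.7°, groundspeed=217.9 kt
Leg 6: track=201.4°, groundspeed=212.1 kt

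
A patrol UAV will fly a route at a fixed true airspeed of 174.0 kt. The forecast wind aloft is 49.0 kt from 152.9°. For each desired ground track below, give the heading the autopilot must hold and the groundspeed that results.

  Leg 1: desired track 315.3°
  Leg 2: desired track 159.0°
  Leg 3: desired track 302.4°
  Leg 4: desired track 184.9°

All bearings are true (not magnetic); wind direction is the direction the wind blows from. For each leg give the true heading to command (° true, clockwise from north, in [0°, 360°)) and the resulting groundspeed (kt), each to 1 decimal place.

Leg 1: desired track 315.3°; wind correction -4.9° → command heading 310.4°, groundspeed 220.1 kt
Leg 2: desired track 159.0°; wind correction -1.7° → command heading 157.3°, groundspeed 125.2 kt
Leg 3: desired track 302.4°; wind correction -8.2° → command heading 294.2°, groundspeed 214.4 kt
Leg 4: desired track 184.9°; wind correction -8.6° → command heading 176.3°, groundspeed 130.5 kt

Leg 1: heading=310.4°, groundspeed=220.1 kt
Leg 2: heading=157.3°, groundspeed=125.2 kt
Leg 3: heading=294.2°, groundspeed=214.4 kt
Leg 4: heading=176.3°, groundspeed=130.5 kt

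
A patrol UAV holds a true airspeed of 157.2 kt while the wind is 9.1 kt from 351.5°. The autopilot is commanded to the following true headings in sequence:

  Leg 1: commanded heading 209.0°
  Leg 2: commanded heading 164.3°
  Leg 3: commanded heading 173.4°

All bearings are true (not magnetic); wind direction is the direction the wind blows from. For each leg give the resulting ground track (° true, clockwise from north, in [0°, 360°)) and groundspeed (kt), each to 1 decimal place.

Leg 1: track=207.1°, groundspeed=164.5 kt
Leg 2: track=164.7°, groundspeed=166.2 kt
Leg 3: track=173.3°, groundspeed=166.3 kt

Leg 1: heading 209.0°; drift -1.9° → track 207.1°, groundspeed 164.5 kt
Leg 2: heading 164.3°; drift +0.4° → track 164.7°, groundspeed 166.2 kt
Leg 3: heading 173.4°; drift -0.1° → track 173.3°, groundspeed 166.3 kt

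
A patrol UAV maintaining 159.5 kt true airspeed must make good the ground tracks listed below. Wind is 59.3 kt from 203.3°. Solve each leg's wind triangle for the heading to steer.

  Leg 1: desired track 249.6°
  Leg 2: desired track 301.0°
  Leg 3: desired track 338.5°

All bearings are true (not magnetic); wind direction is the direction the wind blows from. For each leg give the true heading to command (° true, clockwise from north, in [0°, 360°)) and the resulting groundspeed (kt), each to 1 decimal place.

Leg 1: desired track 249.6°; wind correction -15.6° → command heading 234.0°, groundspeed 112.7 kt
Leg 2: desired track 301.0°; wind correction -21.6° → command heading 279.4°, groundspeed 156.2 kt
Leg 3: desired track 338.5°; wind correction -15.2° → command heading 323.3°, groundspeed 196.0 kt

Leg 1: heading=234.0°, groundspeed=112.7 kt
Leg 2: heading=279.4°, groundspeed=156.2 kt
Leg 3: heading=323.3°, groundspeed=196.0 kt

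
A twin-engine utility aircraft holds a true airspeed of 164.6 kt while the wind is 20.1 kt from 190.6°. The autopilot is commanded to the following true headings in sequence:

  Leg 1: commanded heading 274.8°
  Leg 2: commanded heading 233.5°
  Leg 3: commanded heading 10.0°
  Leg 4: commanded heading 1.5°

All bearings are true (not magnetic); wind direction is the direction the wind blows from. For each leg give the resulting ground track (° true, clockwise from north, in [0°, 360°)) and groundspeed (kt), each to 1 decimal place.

Leg 1: heading 274.8°; drift +7.0° → track 281.8°, groundspeed 163.8 kt
Leg 2: heading 233.5°; drift +5.2° → track 238.7°, groundspeed 150.5 kt
Leg 3: heading 10.0°; drift +0.1° → track 10.1°, groundspeed 184.7 kt
Leg 4: heading 1.5°; drift +1.0° → track 2.5°, groundspeed 184.5 kt

Leg 1: track=281.8°, groundspeed=163.8 kt
Leg 2: track=238.7°, groundspeed=150.5 kt
Leg 3: track=10.1°, groundspeed=184.7 kt
Leg 4: track=2.5°, groundspeed=184.5 kt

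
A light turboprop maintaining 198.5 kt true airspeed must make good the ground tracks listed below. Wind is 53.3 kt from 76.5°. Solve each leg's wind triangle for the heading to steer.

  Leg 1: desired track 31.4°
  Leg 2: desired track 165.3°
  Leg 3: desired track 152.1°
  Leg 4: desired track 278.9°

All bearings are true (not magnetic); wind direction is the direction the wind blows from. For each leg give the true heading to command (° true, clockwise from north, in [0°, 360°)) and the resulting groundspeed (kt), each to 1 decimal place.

Leg 1: desired track 31.4°; wind correction +11.0° → command heading 42.4°, groundspeed 157.3 kt
Leg 2: desired track 165.3°; wind correction -15.6° → command heading 149.7°, groundspeed 190.1 kt
Leg 3: desired track 152.1°; wind correction -15.1° → command heading 137.0°, groundspeed 178.4 kt
Leg 4: desired track 278.9°; wind correction +5.9° → command heading 284.8°, groundspeed 246.7 kt

Leg 1: heading=42.4°, groundspeed=157.3 kt
Leg 2: heading=149.7°, groundspeed=190.1 kt
Leg 3: heading=137.0°, groundspeed=178.4 kt
Leg 4: heading=284.8°, groundspeed=246.7 kt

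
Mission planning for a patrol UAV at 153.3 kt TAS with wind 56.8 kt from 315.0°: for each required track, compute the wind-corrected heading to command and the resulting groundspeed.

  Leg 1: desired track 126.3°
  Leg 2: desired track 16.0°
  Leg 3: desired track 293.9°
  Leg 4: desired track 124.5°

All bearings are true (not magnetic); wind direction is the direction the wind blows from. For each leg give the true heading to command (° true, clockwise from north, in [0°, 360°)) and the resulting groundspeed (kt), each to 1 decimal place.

Leg 1: heading=123.1°, groundspeed=209.2 kt
Leg 2: heading=357.1°, groundspeed=117.5 kt
Leg 3: heading=301.6°, groundspeed=98.9 kt
Leg 4: heading=120.6°, groundspeed=208.8 kt

Leg 1: desired track 126.3°; wind correction -3.2° → command heading 123.1°, groundspeed 209.2 kt
Leg 2: desired track 16.0°; wind correction -18.9° → command heading 357.1°, groundspeed 117.5 kt
Leg 3: desired track 293.9°; wind correction +7.7° → command heading 301.6°, groundspeed 98.9 kt
Leg 4: desired track 124.5°; wind correction -3.9° → command heading 120.6°, groundspeed 208.8 kt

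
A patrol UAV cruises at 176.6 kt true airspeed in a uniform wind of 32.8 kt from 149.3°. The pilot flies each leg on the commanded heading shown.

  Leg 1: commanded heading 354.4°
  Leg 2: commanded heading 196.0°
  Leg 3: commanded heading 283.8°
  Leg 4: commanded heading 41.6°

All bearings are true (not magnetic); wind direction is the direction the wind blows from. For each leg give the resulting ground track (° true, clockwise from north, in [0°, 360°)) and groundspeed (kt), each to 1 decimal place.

Leg 1: track=350.5°, groundspeed=206.8 kt
Leg 2: track=204.8°, groundspeed=155.9 kt
Leg 3: track=290.5°, groundspeed=201.0 kt
Leg 4: track=32.1°, groundspeed=189.2 kt

Leg 1: heading 354.4°; drift -3.9° → track 350.5°, groundspeed 206.8 kt
Leg 2: heading 196.0°; drift +8.8° → track 204.8°, groundspeed 155.9 kt
Leg 3: heading 283.8°; drift +6.7° → track 290.5°, groundspeed 201.0 kt
Leg 4: heading 41.6°; drift -9.5° → track 32.1°, groundspeed 189.2 kt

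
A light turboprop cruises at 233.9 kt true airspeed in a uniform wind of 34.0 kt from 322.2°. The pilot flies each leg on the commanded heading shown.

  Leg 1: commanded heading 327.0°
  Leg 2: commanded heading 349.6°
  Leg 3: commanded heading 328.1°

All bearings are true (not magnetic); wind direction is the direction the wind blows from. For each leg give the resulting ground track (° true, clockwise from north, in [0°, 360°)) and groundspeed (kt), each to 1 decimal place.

Leg 1: track=327.8°, groundspeed=200.0 kt
Leg 2: track=354.0°, groundspeed=204.3 kt
Leg 3: track=329.1°, groundspeed=200.1 kt

Leg 1: heading 327.0°; drift +0.8° → track 327.8°, groundspeed 200.0 kt
Leg 2: heading 349.6°; drift +4.4° → track 354.0°, groundspeed 204.3 kt
Leg 3: heading 328.1°; drift +1.0° → track 329.1°, groundspeed 200.1 kt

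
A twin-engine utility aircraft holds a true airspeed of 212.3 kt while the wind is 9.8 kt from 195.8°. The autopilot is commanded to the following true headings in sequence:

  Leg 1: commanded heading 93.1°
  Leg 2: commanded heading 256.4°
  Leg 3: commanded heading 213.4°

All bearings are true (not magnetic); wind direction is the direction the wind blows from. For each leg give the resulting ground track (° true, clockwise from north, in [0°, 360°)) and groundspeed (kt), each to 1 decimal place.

Leg 1: track=90.5°, groundspeed=214.7 kt
Leg 2: track=258.8°, groundspeed=207.7 kt
Leg 3: track=214.2°, groundspeed=203.0 kt

Leg 1: heading 93.1°; drift -2.6° → track 90.5°, groundspeed 214.7 kt
Leg 2: heading 256.4°; drift +2.4° → track 258.8°, groundspeed 207.7 kt
Leg 3: heading 213.4°; drift +0.8° → track 214.2°, groundspeed 203.0 kt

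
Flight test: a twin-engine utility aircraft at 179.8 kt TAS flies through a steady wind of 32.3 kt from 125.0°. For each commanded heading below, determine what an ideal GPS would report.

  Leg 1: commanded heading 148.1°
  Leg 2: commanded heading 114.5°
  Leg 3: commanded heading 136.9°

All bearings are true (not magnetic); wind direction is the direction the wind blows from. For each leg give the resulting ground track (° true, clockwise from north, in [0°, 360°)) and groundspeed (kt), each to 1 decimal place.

Leg 1: heading 148.1°; drift +4.8° → track 152.9°, groundspeed 150.6 kt
Leg 2: heading 114.5°; drift -2.3° → track 112.2°, groundspeed 148.2 kt
Leg 3: heading 136.9°; drift +2.6° → track 139.5°, groundspeed 148.3 kt

Leg 1: track=152.9°, groundspeed=150.6 kt
Leg 2: track=112.2°, groundspeed=148.2 kt
Leg 3: track=139.5°, groundspeed=148.3 kt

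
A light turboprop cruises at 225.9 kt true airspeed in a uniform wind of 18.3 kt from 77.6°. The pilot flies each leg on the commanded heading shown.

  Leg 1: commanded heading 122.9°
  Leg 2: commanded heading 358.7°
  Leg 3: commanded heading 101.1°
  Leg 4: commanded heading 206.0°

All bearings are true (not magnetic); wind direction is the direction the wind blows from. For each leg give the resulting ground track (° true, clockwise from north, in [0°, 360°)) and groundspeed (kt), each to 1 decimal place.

Leg 1: heading 122.9°; drift +3.5° → track 126.4°, groundspeed 213.4 kt
Leg 2: heading 358.7°; drift -4.6° → track 354.1°, groundspeed 223.1 kt
Leg 3: heading 101.1°; drift +2.0° → track 103.1°, groundspeed 209.2 kt
Leg 4: heading 206.0°; drift +3.5° → track 209.5°, groundspeed 237.7 kt

Leg 1: track=126.4°, groundspeed=213.4 kt
Leg 2: track=354.1°, groundspeed=223.1 kt
Leg 3: track=103.1°, groundspeed=209.2 kt
Leg 4: track=209.5°, groundspeed=237.7 kt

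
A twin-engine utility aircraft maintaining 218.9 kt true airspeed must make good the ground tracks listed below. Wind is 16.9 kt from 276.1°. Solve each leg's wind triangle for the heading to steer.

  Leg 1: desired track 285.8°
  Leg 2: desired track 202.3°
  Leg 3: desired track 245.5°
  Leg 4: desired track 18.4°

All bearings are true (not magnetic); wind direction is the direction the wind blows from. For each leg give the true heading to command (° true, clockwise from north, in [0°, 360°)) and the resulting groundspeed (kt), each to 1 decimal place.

Leg 1: desired track 285.8°; wind correction -0.7° → command heading 285.1°, groundspeed 202.2 kt
Leg 2: desired track 202.3°; wind correction +4.3° → command heading 206.6°, groundspeed 213.6 kt
Leg 3: desired track 245.5°; wind correction +2.3° → command heading 247.8°, groundspeed 204.2 kt
Leg 4: desired track 18.4°; wind correction -4.3° → command heading 14.1°, groundspeed 221.9 kt

Leg 1: heading=285.1°, groundspeed=202.2 kt
Leg 2: heading=206.6°, groundspeed=213.6 kt
Leg 3: heading=247.8°, groundspeed=204.2 kt
Leg 4: heading=14.1°, groundspeed=221.9 kt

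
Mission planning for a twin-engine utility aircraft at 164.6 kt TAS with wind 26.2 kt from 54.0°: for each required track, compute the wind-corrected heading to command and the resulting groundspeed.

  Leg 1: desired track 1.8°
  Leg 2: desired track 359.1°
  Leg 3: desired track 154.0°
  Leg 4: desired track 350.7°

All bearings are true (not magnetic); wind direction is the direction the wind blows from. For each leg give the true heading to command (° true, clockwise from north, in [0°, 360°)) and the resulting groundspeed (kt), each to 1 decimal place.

Leg 1: desired track 1.8°; wind correction +7.2° → command heading 9.0°, groundspeed 147.2 kt
Leg 2: desired track 359.1°; wind correction +7.5° → command heading 6.6°, groundspeed 148.1 kt
Leg 3: desired track 154.0°; wind correction -9.0° → command heading 145.0°, groundspeed 167.1 kt
Leg 4: desired track 350.7°; wind correction +8.2° → command heading 358.9°, groundspeed 151.2 kt

Leg 1: heading=9.0°, groundspeed=147.2 kt
Leg 2: heading=6.6°, groundspeed=148.1 kt
Leg 3: heading=145.0°, groundspeed=167.1 kt
Leg 4: heading=358.9°, groundspeed=151.2 kt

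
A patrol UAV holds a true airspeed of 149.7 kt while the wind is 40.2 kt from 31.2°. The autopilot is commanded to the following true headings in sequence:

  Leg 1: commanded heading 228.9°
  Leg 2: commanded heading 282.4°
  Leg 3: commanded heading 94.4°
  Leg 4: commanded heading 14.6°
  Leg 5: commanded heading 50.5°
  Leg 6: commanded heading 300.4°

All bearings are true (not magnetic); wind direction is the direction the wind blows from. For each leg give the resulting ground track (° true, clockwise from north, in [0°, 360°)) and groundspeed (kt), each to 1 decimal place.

Leg 1: heading 228.9°; drift -3.7° → track 225.2°, groundspeed 188.4 kt
Leg 2: heading 282.4°; drift -13.2° → track 269.2°, groundspeed 167.0 kt
Leg 3: heading 94.4°; drift +15.3° → track 109.7°, groundspeed 136.4 kt
Leg 4: heading 14.6°; drift -5.9° → track 8.7°, groundspeed 111.8 kt
Leg 5: heading 50.5°; drift +6.8° → track 57.3°, groundspeed 112.5 kt
Leg 6: heading 300.4°; drift -15.0° → track 285.4°, groundspeed 155.5 kt

Leg 1: track=225.2°, groundspeed=188.4 kt
Leg 2: track=269.2°, groundspeed=167.0 kt
Leg 3: track=109.7°, groundspeed=136.4 kt
Leg 4: track=8.7°, groundspeed=111.8 kt
Leg 5: track=57.3°, groundspeed=112.5 kt
Leg 6: track=285.4°, groundspeed=155.5 kt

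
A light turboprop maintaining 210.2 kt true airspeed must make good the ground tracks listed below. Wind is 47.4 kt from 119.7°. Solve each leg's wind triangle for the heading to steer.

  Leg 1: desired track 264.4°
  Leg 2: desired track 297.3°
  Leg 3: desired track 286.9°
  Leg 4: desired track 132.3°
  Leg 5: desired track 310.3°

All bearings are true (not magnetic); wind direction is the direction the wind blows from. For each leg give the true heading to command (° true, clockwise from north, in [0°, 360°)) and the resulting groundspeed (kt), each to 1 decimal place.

Leg 1: desired track 264.4°; wind correction -7.5° → command heading 256.9°, groundspeed 247.1 kt
Leg 2: desired track 297.3°; wind correction -0.5° → command heading 296.8°, groundspeed 257.5 kt
Leg 3: desired track 286.9°; wind correction -2.9° → command heading 284.0°, groundspeed 256.2 kt
Leg 4: desired track 132.3°; wind correction -2.8° → command heading 129.5°, groundspeed 163.7 kt
Leg 5: desired track 310.3°; wind correction +2.4° → command heading 312.7°, groundspeed 256.6 kt

Leg 1: heading=256.9°, groundspeed=247.1 kt
Leg 2: heading=296.8°, groundspeed=257.5 kt
Leg 3: heading=284.0°, groundspeed=256.2 kt
Leg 4: heading=129.5°, groundspeed=163.7 kt
Leg 5: heading=312.7°, groundspeed=256.6 kt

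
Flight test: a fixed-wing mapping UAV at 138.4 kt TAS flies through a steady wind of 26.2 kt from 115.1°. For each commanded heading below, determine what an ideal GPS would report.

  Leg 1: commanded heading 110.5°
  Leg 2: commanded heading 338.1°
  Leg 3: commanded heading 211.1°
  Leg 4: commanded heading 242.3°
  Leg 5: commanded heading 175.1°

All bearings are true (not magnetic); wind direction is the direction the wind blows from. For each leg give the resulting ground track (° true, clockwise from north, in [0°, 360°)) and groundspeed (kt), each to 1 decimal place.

Leg 1: track=109.4°, groundspeed=112.3 kt
Leg 2: track=331.6°, groundspeed=158.6 kt
Leg 3: track=221.6°, groundspeed=143.5 kt
Leg 4: track=250.0°, groundspeed=155.6 kt
Leg 5: track=185.4°, groundspeed=127.3 kt

Leg 1: heading 110.5°; drift -1.1° → track 109.4°, groundspeed 112.3 kt
Leg 2: heading 338.1°; drift -6.5° → track 331.6°, groundspeed 158.6 kt
Leg 3: heading 211.1°; drift +10.5° → track 221.6°, groundspeed 143.5 kt
Leg 4: heading 242.3°; drift +7.7° → track 250.0°, groundspeed 155.6 kt
Leg 5: heading 175.1°; drift +10.3° → track 185.4°, groundspeed 127.3 kt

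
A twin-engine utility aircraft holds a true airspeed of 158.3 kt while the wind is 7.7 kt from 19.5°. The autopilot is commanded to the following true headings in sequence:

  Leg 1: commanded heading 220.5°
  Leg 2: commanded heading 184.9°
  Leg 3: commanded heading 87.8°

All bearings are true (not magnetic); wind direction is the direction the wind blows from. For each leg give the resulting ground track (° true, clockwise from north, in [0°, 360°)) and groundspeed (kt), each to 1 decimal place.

Leg 1: track=219.5°, groundspeed=165.5 kt
Leg 2: track=185.6°, groundspeed=165.8 kt
Leg 3: track=90.4°, groundspeed=155.6 kt

Leg 1: heading 220.5°; drift -1.0° → track 219.5°, groundspeed 165.5 kt
Leg 2: heading 184.9°; drift +0.7° → track 185.6°, groundspeed 165.8 kt
Leg 3: heading 87.8°; drift +2.6° → track 90.4°, groundspeed 155.6 kt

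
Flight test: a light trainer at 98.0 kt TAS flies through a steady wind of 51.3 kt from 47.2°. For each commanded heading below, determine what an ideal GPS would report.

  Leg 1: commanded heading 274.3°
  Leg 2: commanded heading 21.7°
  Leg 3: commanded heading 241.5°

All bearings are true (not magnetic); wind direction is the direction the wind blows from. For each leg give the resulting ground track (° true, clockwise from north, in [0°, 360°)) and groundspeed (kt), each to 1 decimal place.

Leg 1: heading 274.3°; drift -15.8° → track 258.5°, groundspeed 138.1 kt
Leg 2: heading 21.7°; drift -23.1° → track 358.6°, groundspeed 56.2 kt
Leg 3: heading 241.5°; drift -4.9° → track 236.6°, groundspeed 148.3 kt

Leg 1: track=258.5°, groundspeed=138.1 kt
Leg 2: track=358.6°, groundspeed=56.2 kt
Leg 3: track=236.6°, groundspeed=148.3 kt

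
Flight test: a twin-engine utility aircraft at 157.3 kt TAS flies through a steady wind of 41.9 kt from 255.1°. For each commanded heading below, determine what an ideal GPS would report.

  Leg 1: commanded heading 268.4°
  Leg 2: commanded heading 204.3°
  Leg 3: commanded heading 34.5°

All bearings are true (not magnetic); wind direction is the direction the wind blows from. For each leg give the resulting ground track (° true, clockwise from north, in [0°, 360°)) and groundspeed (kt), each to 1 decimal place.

Leg 1: heading 268.4°; drift +4.7° → track 273.1°, groundspeed 116.9 kt
Leg 2: heading 204.3°; drift -13.9° → track 190.4°, groundspeed 134.8 kt
Leg 3: heading 34.5°; drift +8.2° → track 42.7°, groundspeed 191.1 kt

Leg 1: track=273.1°, groundspeed=116.9 kt
Leg 2: track=190.4°, groundspeed=134.8 kt
Leg 3: track=42.7°, groundspeed=191.1 kt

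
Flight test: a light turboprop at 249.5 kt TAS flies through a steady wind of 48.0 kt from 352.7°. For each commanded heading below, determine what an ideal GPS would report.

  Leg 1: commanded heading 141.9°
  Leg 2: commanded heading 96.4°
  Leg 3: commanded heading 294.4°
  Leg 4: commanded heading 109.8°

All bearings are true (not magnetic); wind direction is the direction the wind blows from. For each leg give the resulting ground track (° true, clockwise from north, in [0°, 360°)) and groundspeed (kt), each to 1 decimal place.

Leg 1: track=146.7°, groundspeed=291.8 kt
Leg 2: track=106.5°, groundspeed=265.0 kt
Leg 3: track=284.1°, groundspeed=228.0 kt
Leg 4: track=118.7°, groundspeed=274.7 kt

Leg 1: heading 141.9°; drift +4.8° → track 146.7°, groundspeed 291.8 kt
Leg 2: heading 96.4°; drift +10.1° → track 106.5°, groundspeed 265.0 kt
Leg 3: heading 294.4°; drift -10.3° → track 284.1°, groundspeed 228.0 kt
Leg 4: heading 109.8°; drift +8.9° → track 118.7°, groundspeed 274.7 kt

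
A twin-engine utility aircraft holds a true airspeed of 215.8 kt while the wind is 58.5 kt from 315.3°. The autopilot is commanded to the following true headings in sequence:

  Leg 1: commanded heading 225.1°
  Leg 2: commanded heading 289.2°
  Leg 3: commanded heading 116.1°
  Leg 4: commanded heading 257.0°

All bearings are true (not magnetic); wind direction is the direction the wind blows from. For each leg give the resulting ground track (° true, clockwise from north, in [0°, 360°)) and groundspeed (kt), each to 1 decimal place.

Leg 1: heading 225.1°; drift -15.2° → track 209.9°, groundspeed 223.8 kt
Leg 2: heading 289.2°; drift -9.0° → track 280.2°, groundspeed 165.3 kt
Leg 3: heading 116.1°; drift +4.1° → track 120.2°, groundspeed 271.7 kt
Leg 4: heading 257.0°; drift -15.1° → track 241.9°, groundspeed 191.6 kt

Leg 1: track=209.9°, groundspeed=223.8 kt
Leg 2: track=280.2°, groundspeed=165.3 kt
Leg 3: track=120.2°, groundspeed=271.7 kt
Leg 4: track=241.9°, groundspeed=191.6 kt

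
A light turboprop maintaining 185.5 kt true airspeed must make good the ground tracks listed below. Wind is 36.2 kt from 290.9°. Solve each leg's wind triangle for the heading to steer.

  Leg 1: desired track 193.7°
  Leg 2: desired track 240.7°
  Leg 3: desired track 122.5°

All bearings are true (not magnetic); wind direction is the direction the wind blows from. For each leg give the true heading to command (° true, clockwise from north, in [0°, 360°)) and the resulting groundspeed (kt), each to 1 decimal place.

Leg 1: desired track 193.7°; wind correction +11.2° → command heading 204.9°, groundspeed 186.5 kt
Leg 2: desired track 240.7°; wind correction +8.6° → command heading 249.3°, groundspeed 160.2 kt
Leg 3: desired track 122.5°; wind correction +2.2° → command heading 124.7°, groundspeed 220.8 kt

Leg 1: heading=204.9°, groundspeed=186.5 kt
Leg 2: heading=249.3°, groundspeed=160.2 kt
Leg 3: heading=124.7°, groundspeed=220.8 kt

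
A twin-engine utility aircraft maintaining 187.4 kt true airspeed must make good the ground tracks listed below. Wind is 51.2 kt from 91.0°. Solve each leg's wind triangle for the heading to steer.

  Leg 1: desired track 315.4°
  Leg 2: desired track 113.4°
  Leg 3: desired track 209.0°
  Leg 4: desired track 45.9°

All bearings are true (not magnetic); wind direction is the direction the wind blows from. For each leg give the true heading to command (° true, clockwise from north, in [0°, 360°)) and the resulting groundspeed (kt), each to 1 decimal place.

Leg 1: desired track 315.4°; wind correction +11.0° → command heading 326.4°, groundspeed 220.5 kt
Leg 2: desired track 113.4°; wind correction -6.0° → command heading 107.4°, groundspeed 139.0 kt
Leg 3: desired track 209.0°; wind correction -14.0° → command heading 195.0°, groundspeed 205.9 kt
Leg 4: desired track 45.9°; wind correction +11.2° → command heading 57.1°, groundspeed 147.7 kt

Leg 1: heading=326.4°, groundspeed=220.5 kt
Leg 2: heading=107.4°, groundspeed=139.0 kt
Leg 3: heading=195.0°, groundspeed=205.9 kt
Leg 4: heading=57.1°, groundspeed=147.7 kt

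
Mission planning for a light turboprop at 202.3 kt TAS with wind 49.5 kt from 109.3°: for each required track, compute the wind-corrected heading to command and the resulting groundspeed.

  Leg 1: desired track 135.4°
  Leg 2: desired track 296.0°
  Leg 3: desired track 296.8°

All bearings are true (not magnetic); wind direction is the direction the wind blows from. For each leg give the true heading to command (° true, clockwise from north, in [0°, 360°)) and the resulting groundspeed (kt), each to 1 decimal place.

Leg 1: heading=129.2°, groundspeed=156.7 kt
Leg 2: heading=297.6°, groundspeed=251.4 kt
Leg 3: heading=298.6°, groundspeed=251.3 kt

Leg 1: desired track 135.4°; wind correction -6.2° → command heading 129.2°, groundspeed 156.7 kt
Leg 2: desired track 296.0°; wind correction +1.6° → command heading 297.6°, groundspeed 251.4 kt
Leg 3: desired track 296.8°; wind correction +1.8° → command heading 298.6°, groundspeed 251.3 kt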